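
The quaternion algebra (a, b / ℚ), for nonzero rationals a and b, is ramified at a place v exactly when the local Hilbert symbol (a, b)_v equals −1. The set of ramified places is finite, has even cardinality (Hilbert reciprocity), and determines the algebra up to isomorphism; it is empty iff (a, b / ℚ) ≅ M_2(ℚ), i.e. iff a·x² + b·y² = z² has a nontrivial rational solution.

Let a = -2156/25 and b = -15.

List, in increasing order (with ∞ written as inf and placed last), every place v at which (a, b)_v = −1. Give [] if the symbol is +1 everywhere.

[11, inf]

(a, b) ≡ (-11, -15) mod (ℚ^×)²; places V = {2, 3, 5, 7, 11, ∞}.
(a,b)_2: α=2, β=0; u≡5, v≡1 (mod 8); ε(u)ε(v)=0·0, αω(v)=2·0, βω(u)=0·1; sum ≡ 0  ⇒  +1.
(a,b)_7: α=2, u≡3; β=0, v≡6 (mod 7); (3|7)=-1, (6|7)=-1; sign (−1)^0·-1^0·-1^2 = +1.
(a,b)_∞: sgn(-11)=−, sgn(-15)=−, so -1.
(a,b)_3: α=0, u≡1; β=1, v≡1 (mod 3); (1|3)=+1, (1|3)=+1; sign (−1)^0·+1^1·+1^0 = +1.
(a,b)_5: α=-2, u≡4; β=1, v≡2 (mod 5); (4|5)=+1, (2|5)=-1; sign (−1)^0·+1^1·-1^-2 = +1.
(a,b)_11: α=1, u≡8; β=0, v≡7 (mod 11); (8|11)=-1, (7|11)=-1; sign (−1)^0·-1^0·-1^1 = -1.
Ram(-11, -15) = {11, ∞}; no ℚ_11-point on the conic.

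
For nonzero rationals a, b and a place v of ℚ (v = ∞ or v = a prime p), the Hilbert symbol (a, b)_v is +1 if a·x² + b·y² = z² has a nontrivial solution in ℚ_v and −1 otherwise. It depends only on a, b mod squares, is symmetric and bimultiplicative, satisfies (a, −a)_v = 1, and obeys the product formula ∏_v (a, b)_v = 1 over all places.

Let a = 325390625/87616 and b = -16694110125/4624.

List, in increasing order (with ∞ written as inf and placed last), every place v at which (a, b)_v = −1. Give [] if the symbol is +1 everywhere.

[5, 7, 11, 23]

(a, b) ≡ (17, -168245) mod (ℚ^×)²; places V = {2, 3, 5, 7, 11, 17, 19, 23, 37, ∞}.
(a,b)_11: α=0, u≡10; β=1, v≡2 (mod 11); (10|11)=-1, (2|11)=-1; sign (−1)^0·-1^1·-1^0 = -1.
(a,b)_5: α=8, u≡3; β=3, v≡1 (mod 5); (3|5)=-1, (1|5)=+1; sign (−1)^0·-1^3·+1^8 = -1.
(a,b)_19: α=0, u≡1; β=1, v≡18 (mod 19); (1|19)=+1, (18|19)=-1; sign (−1)^0·+1^1·-1^0 = +1.
(a,b)_37: α=-2, u≡14; β=0, v≡20 (mod 37); (14|37)=-1, (20|37)=-1; sign (−1)^0·-1^0·-1^-2 = +1.
(a,b)_2: α=-6, β=-4; u≡1, v≡3 (mod 8); ε(u)ε(v)=0·1, αω(v)=-6·1, βω(u)=-4·0; sum ≡ 0  ⇒  +1.
(a,b)_23: α=0, u≡14; β=1, v≡20 (mod 23); (14|23)=-1, (20|23)=-1; sign (−1)^0·-1^1·-1^0 = -1.
(a,b)_17: α=1, u≡16; β=-2, v≡16 (mod 17); (16|17)=+1, (16|17)=+1; sign (−1)^0·+1^-2·+1^1 = +1.
(a,b)_7: α=2, u≡3; β=3, v≡5 (mod 7); (3|7)=-1, (5|7)=-1; sign (−1)^0·-1^3·-1^2 = -1.
(a,b)_3: α=0, u≡2; β=4, v≡1 (mod 3); (2|3)=-1, (1|3)=+1; sign (−1)^0·-1^4·+1^0 = +1.
(a,b)_∞: sgn(17)=+, sgn(-168245)=−, so +1.
Ram(17, -168245) = {5, 7, 11, 23}; no ℚ_5-point on the conic.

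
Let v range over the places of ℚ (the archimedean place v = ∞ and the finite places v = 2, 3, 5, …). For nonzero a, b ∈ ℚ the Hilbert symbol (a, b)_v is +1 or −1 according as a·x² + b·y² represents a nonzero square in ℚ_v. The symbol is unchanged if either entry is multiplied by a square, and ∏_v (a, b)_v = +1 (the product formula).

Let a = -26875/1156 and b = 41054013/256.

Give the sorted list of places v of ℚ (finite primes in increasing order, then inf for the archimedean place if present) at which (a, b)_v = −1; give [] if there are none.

Mod squares: a ≡ -43, b ≡ 93093. Check v ∈ {∞, 2, 3, 5, 7, 11, 13, 17, 31, 43}.
v=13: a=13^0·(≡4), b=13^1·(≡6) mod 13; (4|13)=+1, (6|13)=-1; (−1)^{0·1·6}·(+1)^1·(-1)^0 = +1.
v=5: a=5^4·(≡2), b=5^0·(≡3) mod 5; (2|5)=-1, (3|5)=-1; (−1)^{4·0·2}·(-1)^0·(-1)^4 = +1.
v=31: a=31^0·(≡14), b=31^1·(≡12) mod 31; (14|31)=+1, (12|31)=-1; (−1)^{0·1·15}·(+1)^1·(-1)^0 = +1.
v=43: a=43^1·(≡39), b=43^0·(≡11) mod 43; (39|43)=-1, (11|43)=+1; (−1)^{1·0·21}·(-1)^0·(+1)^1 = +1.
v=7: a=7^0·(≡5), b=7^3·(≡3) mod 7; (5|7)=-1, (3|7)=-1; (−1)^{0·3·3}·(-1)^3·(-1)^0 = -1.
v=∞: -43 < 0 and 93093 > 0  ⇒  (a,b)_∞ = +1.
v=11: a=11^0·(≡9), b=11^1·(≡5) mod 11; (9|11)=+1, (5|11)=+1; (−1)^{0·1·5}·(+1)^1·(+1)^0 = +1.
v=2: v_2(a)=-2, v_2(b)=-8; units ≡ 5, 5 (mod 8); ε·ε+αω+βω = 0·0+-2·1+-8·1 ≡ 0  ⇒  (a,b)_2 = +1.
v=3: a=3^0·(≡2), b=3^3·(≡2) mod 3; (2|3)=-1, (2|3)=-1; (−1)^{0·3·1}·(-1)^3·(-1)^0 = -1.
v=17: a=17^-2·(≡9), b=17^0·(≡16) mod 17; (9|17)=+1, (16|17)=+1; (−1)^{-2·0·8}·(+1)^0·(+1)^-2 = +1.
(-43, 93093 / ℚ) ramifies at {3, 7}: a division algebra.

[3, 7]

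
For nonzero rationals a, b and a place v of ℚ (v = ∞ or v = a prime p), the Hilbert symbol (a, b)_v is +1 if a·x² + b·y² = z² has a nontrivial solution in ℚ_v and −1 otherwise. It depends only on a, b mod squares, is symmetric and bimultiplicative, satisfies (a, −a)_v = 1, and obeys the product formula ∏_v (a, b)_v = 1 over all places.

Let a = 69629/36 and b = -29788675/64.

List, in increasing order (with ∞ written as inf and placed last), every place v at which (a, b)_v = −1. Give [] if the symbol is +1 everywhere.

[19, 31]

(a, b) ≡ (29, -4123) mod (ℚ^×)²; places V = {2, 3, 5, 7, 17, 19, 29, 31, ∞}.
(a,b)_∞: sgn(29)=+, sgn(-4123)=−, so +1.
(a,b)_2: α=-2, β=-6; u≡5, v≡5 (mod 8); ε(u)ε(v)=0·0, αω(v)=-2·1, βω(u)=-6·1; sum ≡ 0  ⇒  +1.
(a,b)_31: α=0, u≡13; β=1, v≡22 (mod 31); (13|31)=-1, (22|31)=-1; sign (−1)^0·-1^1·-1^0 = -1.
(a,b)_19: α=0, u≡3; β=1, v≡16 (mod 19); (3|19)=-1, (16|19)=+1; sign (−1)^0·-1^1·+1^0 = -1.
(a,b)_5: α=0, u≡4; β=2, v≡2 (mod 5); (4|5)=+1, (2|5)=-1; sign (−1)^0·+1^2·-1^0 = +1.
(a,b)_29: α=1, u≡24; β=0, v≡16 (mod 29); (24|29)=+1, (16|29)=+1; sign (−1)^0·+1^0·+1^1 = +1.
(a,b)_17: α=0, u≡7; β=2, v≡1 (mod 17); (7|17)=-1, (1|17)=+1; sign (−1)^0·-1^2·+1^0 = +1.
(a,b)_7: α=4, u≡1; β=1, v≡6 (mod 7); (1|7)=+1, (6|7)=-1; sign (−1)^0·+1^1·-1^4 = +1.
(a,b)_3: α=-2, u≡2; β=0, v≡2 (mod 3); (2|3)=-1, (2|3)=-1; sign (−1)^0·-1^0·-1^-2 = +1.
|Ram(29, -4123)| = 2, even; anisotropic at {19, 31}.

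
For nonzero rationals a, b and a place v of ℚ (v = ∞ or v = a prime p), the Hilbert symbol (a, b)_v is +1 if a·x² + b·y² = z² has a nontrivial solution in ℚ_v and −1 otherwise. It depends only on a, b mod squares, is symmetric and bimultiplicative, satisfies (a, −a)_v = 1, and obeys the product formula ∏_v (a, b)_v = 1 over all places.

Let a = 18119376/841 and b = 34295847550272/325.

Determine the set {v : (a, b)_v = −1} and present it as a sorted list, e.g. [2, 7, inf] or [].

(a, b) ≡ (13981, 195020969) mod (ℚ^×)²; places V = {2, 3, 5, 7, 11, 13, 29, 31, 37, 41, ∞}.
(a,b)_11: α=1, u≡2; β=1, v≡7 (mod 11); (2|11)=-1, (7|11)=-1; sign (−1)^1·-1^1·-1^1 = -1.
(a,b)_37: α=0, u≡19; β=1, v≡23 (mod 37); (19|37)=-1, (23|37)=-1; sign (−1)^0·-1^1·-1^0 = -1.
(a,b)_41: α=1, u≡35; β=1, v≡7 (mod 41); (35|41)=-1, (7|41)=-1; sign (−1)^0·-1^1·-1^1 = +1.
(a,b)_∞: sgn(13981)=+, sgn(195020969)=+, so +1.
(a,b)_13: α=0, u≡6; β=-1, v≡4 (mod 13); (6|13)=-1, (4|13)=+1; sign (−1)^0·-1^-1·+1^0 = -1.
(a,b)_29: α=-2, u≡2; β=1, v≡6 (mod 29); (2|29)=-1, (6|29)=+1; sign (−1)^0·-1^1·+1^-2 = -1.
(a,b)_2: α=4, β=6; u≡5, v≡1 (mod 8); ε(u)ε(v)=0·0, αω(v)=4·0, βω(u)=6·1; sum ≡ 0  ⇒  +1.
(a,b)_3: α=4, u≡1; β=6, v≡2 (mod 3); (1|3)=+1, (2|3)=-1; sign (−1)^0·+1^6·-1^4 = +1.
(a,b)_31: α=1, u≡21; β=1, v≡28 (mod 31); (21|31)=-1, (28|31)=+1; sign (−1)^1·-1^1·+1^1 = +1.
(a,b)_7: α=0, u≡2; β=2, v≡6 (mod 7); (2|7)=+1, (6|7)=-1; sign (−1)^0·+1^2·-1^0 = +1.
(a,b)_5: α=0, u≡1; β=-2, v≡4 (mod 5); (1|5)=+1, (4|5)=+1; sign (−1)^0·+1^-2·+1^0 = +1.
Ram(13981, 195020969) = {11, 13, 29, 37}; no ℚ_11-point on the conic.

[11, 13, 29, 37]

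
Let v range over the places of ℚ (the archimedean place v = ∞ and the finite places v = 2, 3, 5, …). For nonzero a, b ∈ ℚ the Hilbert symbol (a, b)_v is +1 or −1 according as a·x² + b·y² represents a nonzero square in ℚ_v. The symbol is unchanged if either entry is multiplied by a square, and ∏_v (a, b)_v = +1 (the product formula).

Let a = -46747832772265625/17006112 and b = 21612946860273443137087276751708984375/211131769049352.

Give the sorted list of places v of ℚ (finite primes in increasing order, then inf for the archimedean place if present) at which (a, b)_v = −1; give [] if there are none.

[2, 7, 19, 23]

Mod squares: a ≡ -111826, b ≡ 2926. Check v ∈ {∞, 2, 3, 5, 7, 11, 13, 17, 19, 23, 29}.
v=7: a=7^2·(≡3), b=7^5·(≡5) mod 7; (3|7)=-1, (5|7)=-1; (−1)^{2·5·3}·(-1)^5·(-1)^2 = -1.
v=23: a=23^1·(≡14), b=23^2·(≡22) mod 23; (14|23)=-1, (22|23)=-1; (−1)^{1·2·11}·(-1)^2·(-1)^1 = -1.
v=17: a=17^1·(≡16), b=17^2·(≡16) mod 17; (16|17)=+1, (16|17)=+1; (−1)^{1·2·8}·(+1)^2·(+1)^1 = +1.
v=∞: -111826 < 0 and 2926 > 0  ⇒  (a,b)_∞ = +1.
v=5: a=5^8·(≡4), b=5^14·(≡4) mod 5; (4|5)=+1, (4|5)=+1; (−1)^{8·14·2}·(+1)^14·(+1)^8 = +1.
v=2: v_2(a)=-5, v_2(b)=-3; units ≡ 7, 7 (mod 8); ε·ε+αω+βω = 1·1+-5·0+-3·0 ≡ 1  ⇒  (a,b)_2 = -1.
v=29: a=29^0·(≡17), b=29^-2·(≡14) mod 29; (17|29)=-1, (14|29)=-1; (−1)^{0·-2·14}·(-1)^-2·(-1)^0 = +1.
v=11: a=11^3·(≡9), b=11^7·(≡10) mod 11; (9|11)=+1, (10|11)=-1; (−1)^{3·7·5}·(+1)^7·(-1)^3 = +1.
v=3: a=3^-12·(≡2), b=3^-22·(≡1) mod 3; (2|3)=-1, (1|3)=+1; (−1)^{-12·-22·1}·(-1)^-22·(+1)^-12 = +1.
v=13: a=13^1·(≡12), b=13^4·(≡1) mod 13; (12|13)=+1, (1|13)=+1; (−1)^{1·4·6}·(+1)^4·(+1)^1 = +1.
v=19: a=19^2·(≡13), b=19^5·(≡13) mod 19; (13|19)=-1, (13|19)=-1; (−1)^{2·5·9}·(-1)^5·(-1)^2 = -1.
Ram(-111826, 2926) = {2, 7, 19, 23}; no ℚ_2-point on the conic.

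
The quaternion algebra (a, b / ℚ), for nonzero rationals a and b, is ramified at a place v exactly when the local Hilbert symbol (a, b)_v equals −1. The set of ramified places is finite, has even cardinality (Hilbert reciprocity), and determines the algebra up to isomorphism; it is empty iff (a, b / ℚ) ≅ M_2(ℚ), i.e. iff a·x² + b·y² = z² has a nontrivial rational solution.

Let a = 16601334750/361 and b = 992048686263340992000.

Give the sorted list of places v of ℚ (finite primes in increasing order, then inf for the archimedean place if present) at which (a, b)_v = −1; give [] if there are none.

(a, b) ≡ (110, 6630) mod (ℚ^×)²; places V = {2, 3, 5, 7, 11, 13, 17, 19, ∞}.
(a,b)_3: α=6, u≡2; β=5, v≡2 (mod 3); (2|3)=-1, (2|3)=-1; sign (−1)^0·-1^5·-1^6 = -1.
(a,b)_17: α=0, u≡4; β=5, v≡13 (mod 17); (4|17)=+1, (13|17)=+1; sign (−1)^0·+1^5·+1^0 = +1.
(a,b)_5: α=3, u≡3; β=3, v≡1 (mod 5); (3|5)=-1, (1|5)=+1; sign (−1)^0·-1^3·+1^3 = -1.
(a,b)_2: α=1, β=9; u≡7, v≡3 (mod 8); ε(u)ε(v)=1·1, αω(v)=1·1, βω(u)=9·0; sum ≡ 0  ⇒  +1.
(a,b)_∞: sgn(110)=+, sgn(6630)=+, so +1.
(a,b)_19: α=-2, u≡10; β=0, v≡13 (mod 19); (10|19)=-1, (13|19)=-1; sign (−1)^0·-1^0·-1^-2 = +1.
(a,b)_11: α=1, u≡2; β=2, v≡2 (mod 11); (2|11)=-1, (2|11)=-1; sign (−1)^0·-1^2·-1^1 = -1.
(a,b)_7: α=2, u≡5; β=0, v≡1 (mod 7); (5|7)=-1, (1|7)=+1; sign (−1)^0·-1^0·+1^2 = +1.
(a,b)_13: α=2, u≡7; β=5, v≡9 (mod 13); (7|13)=-1, (9|13)=+1; sign (−1)^0·-1^5·+1^2 = -1.
Ram(110, 6630) = {3, 5, 11, 13}; no ℚ_3-point on the conic.

[3, 5, 11, 13]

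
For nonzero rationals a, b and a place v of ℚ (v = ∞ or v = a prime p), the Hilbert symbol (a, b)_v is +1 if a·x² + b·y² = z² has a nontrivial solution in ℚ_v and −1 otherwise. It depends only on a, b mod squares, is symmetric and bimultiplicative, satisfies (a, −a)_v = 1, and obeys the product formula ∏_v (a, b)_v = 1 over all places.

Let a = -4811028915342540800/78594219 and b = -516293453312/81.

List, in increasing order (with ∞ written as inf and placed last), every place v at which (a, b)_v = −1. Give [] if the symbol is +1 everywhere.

[29, inf]

(a, b) ≡ (-1442518, -243542) mod (ℚ^×)²; places V = {2, 3, 5, 7, 11, 13, 17, 19, 29, ∞}.
(a,b)_∞: sgn(-1442518)=−, sgn(-243542)=−, so -1.
(a,b)_13: α=4, u≡3; β=3, v≡9 (mod 13); (3|13)=+1, (9|13)=+1; sign (−1)^0·+1^3·+1^4 = +1.
(a,b)_17: α=1, u≡5; β=1, v≡6 (mod 17); (5|17)=-1, (6|17)=-1; sign (−1)^0·-1^1·-1^1 = +1.
(a,b)_11: α=-3, u≡3; β=0, v≡3 (mod 11); (3|11)=+1, (3|11)=+1; sign (−1)^0·+1^0·+1^-3 = +1.
(a,b)_29: α=1, u≡24; β=1, v≡15 (mod 29); (24|29)=+1, (15|29)=-1; sign (−1)^0·+1^1·-1^1 = -1.
(a,b)_7: α=3, u≡6; β=2, v≡2 (mod 7); (6|7)=-1, (2|7)=+1; sign (−1)^0·-1^2·+1^3 = +1.
(a,b)_2: α=21, β=9; u≡5, v≡5 (mod 8); ε(u)ε(v)=0·0, αω(v)=21·1, βω(u)=9·1; sum ≡ 0  ⇒  +1.
(a,b)_3: α=-10, u≡2; β=-4, v≡1 (mod 3); (2|3)=-1, (1|3)=+1; sign (−1)^0·-1^-4·+1^-10 = +1.
(a,b)_19: α=1, u≡12; β=1, v≡4 (mod 19); (12|19)=-1, (4|19)=+1; sign (−1)^1·-1^1·+1^1 = +1.
(a,b)_5: α=2, u≡2; β=0, v≡3 (mod 5); (2|5)=-1, (3|5)=-1; sign (−1)^0·-1^0·-1^2 = +1.
Ram(-1442518, -243542) = {29, ∞}; no ℚ_29-point on the conic.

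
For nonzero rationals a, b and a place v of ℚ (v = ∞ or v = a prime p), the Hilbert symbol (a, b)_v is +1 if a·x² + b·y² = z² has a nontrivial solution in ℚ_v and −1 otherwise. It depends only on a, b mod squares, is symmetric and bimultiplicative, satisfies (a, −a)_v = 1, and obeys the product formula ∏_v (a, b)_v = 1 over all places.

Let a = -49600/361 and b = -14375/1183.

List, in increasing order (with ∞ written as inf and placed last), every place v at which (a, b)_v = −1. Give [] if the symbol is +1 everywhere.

Mod squares: a ≡ -31, b ≡ -161. Check v ∈ {∞, 2, 5, 7, 13, 19, 23, 31}.
v=7: a=7^0·(≡4), b=7^-1·(≡3) mod 7; (4|7)=+1, (3|7)=-1; (−1)^{0·-1·3}·(+1)^-1·(-1)^0 = +1.
v=∞: -31 < 0 and -161 < 0  ⇒  (a,b)_∞ = -1.
v=23: a=23^0·(≡5), b=23^1·(≡18) mod 23; (5|23)=-1, (18|23)=+1; (−1)^{0·1·11}·(-1)^1·(+1)^0 = -1.
v=2: v_2(a)=6, v_2(b)=0; units ≡ 1, 7 (mod 8); ε·ε+αω+βω = 0·1+6·0+0·0 ≡ 0  ⇒  (a,b)_2 = +1.
v=19: a=19^-2·(≡9), b=19^0·(≡13) mod 19; (9|19)=+1, (13|19)=-1; (−1)^{-2·0·9}·(+1)^0·(-1)^-2 = +1.
v=31: a=31^1·(≡13), b=31^0·(≡8) mod 31; (13|31)=-1, (8|31)=+1; (−1)^{1·0·15}·(-1)^0·(+1)^1 = +1.
v=13: a=13^0·(≡6), b=13^-2·(≡6) mod 13; (6|13)=-1, (6|13)=-1; (−1)^{0·-2·6}·(-1)^-2·(-1)^0 = +1.
v=5: a=5^2·(≡1), b=5^4·(≡4) mod 5; (1|5)=+1, (4|5)=+1; (−1)^{2·4·2}·(+1)^4·(+1)^2 = +1.
|Ram(-31, -161)| = 2, even; anisotropic at {23, ∞}.

[23, inf]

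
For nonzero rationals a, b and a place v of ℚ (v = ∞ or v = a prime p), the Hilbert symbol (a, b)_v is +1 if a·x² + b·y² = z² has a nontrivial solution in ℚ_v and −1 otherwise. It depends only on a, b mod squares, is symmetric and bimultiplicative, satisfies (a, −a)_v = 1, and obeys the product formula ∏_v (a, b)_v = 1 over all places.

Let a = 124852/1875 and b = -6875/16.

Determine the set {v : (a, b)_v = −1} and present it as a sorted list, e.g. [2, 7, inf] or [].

[11, 13]

Mod squares: a ≡ 39, b ≡ -11. Check v ∈ {∞, 2, 3, 5, 7, 11, 13}.
v=13: a=13^1·(≡12), b=13^0·(≡5) mod 13; (12|13)=+1, (5|13)=-1; (−1)^{1·0·6}·(+1)^0·(-1)^1 = -1.
v=∞: 39 > 0 and -11 < 0  ⇒  (a,b)_∞ = +1.
v=11: a=11^0·(≡7), b=11^1·(≡7) mod 11; (7|11)=-1, (7|11)=-1; (−1)^{0·1·5}·(-1)^1·(-1)^0 = -1.
v=3: a=3^-1·(≡1), b=3^0·(≡1) mod 3; (1|3)=+1, (1|3)=+1; (−1)^{-1·0·1}·(+1)^0·(+1)^-1 = +1.
v=5: a=5^-4·(≡4), b=5^4·(≡4) mod 5; (4|5)=+1, (4|5)=+1; (−1)^{-4·4·2}·(+1)^4·(+1)^-4 = +1.
v=7: a=7^4·(≡4), b=7^0·(≡3) mod 7; (4|7)=+1, (3|7)=-1; (−1)^{4·0·3}·(+1)^0·(-1)^4 = +1.
v=2: v_2(a)=2, v_2(b)=-4; units ≡ 7, 5 (mod 8); ε·ε+αω+βω = 1·0+2·1+-4·0 ≡ 0  ⇒  (a,b)_2 = +1.
Ram(39, -11) = {11, 13}; no ℚ_11-point on the conic.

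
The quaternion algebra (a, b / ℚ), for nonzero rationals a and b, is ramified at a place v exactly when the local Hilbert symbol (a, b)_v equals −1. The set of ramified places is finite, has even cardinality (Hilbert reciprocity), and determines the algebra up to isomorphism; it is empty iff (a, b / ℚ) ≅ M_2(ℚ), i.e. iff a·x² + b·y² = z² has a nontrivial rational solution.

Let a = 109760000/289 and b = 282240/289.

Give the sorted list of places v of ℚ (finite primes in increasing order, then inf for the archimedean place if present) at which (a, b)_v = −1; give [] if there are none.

[2, 7]

(a, b) ≡ (14, 10) mod (ℚ^×)²; places V = {2, 3, 5, 7, 17, ∞}.
(a,b)_3: α=0, u≡2; β=2, v≡1 (mod 3); (2|3)=-1, (1|3)=+1; sign (−1)^0·-1^2·+1^0 = +1.
(a,b)_2: α=9, β=7; u≡7, v≡5 (mod 8); ε(u)ε(v)=1·0, αω(v)=9·1, βω(u)=7·0; sum ≡ 1  ⇒  -1.
(a,b)_7: α=3, u≡1; β=2, v≡3 (mod 7); (1|7)=+1, (3|7)=-1; sign (−1)^0·+1^2·-1^3 = -1.
(a,b)_5: α=4, u≡4; β=1, v≡2 (mod 5); (4|5)=+1, (2|5)=-1; sign (−1)^0·+1^1·-1^4 = +1.
(a,b)_17: α=-2, u≡10; β=-2, v≡6 (mod 17); (10|17)=-1, (6|17)=-1; sign (−1)^0·-1^-2·-1^-2 = +1.
(a,b)_∞: sgn(14)=+, sgn(10)=+, so +1.
(14, 10 / ℚ) ramifies at {2, 7}: a division algebra.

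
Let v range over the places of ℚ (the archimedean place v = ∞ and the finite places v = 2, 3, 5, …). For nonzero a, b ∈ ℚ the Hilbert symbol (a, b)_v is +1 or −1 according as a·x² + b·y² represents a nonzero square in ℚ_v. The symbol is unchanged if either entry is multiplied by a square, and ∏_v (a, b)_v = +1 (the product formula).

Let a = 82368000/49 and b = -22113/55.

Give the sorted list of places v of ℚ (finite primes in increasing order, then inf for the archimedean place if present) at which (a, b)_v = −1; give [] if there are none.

[3, 5]

(a, b) ≡ (1430, -15015) mod (ℚ^×)²; places V = {2, 3, 5, 7, 11, 13, ∞}.
(a,b)_7: α=-2, u≡1; β=1, v≡2 (mod 7); (1|7)=+1, (2|7)=+1; sign (−1)^0·+1^1·+1^-2 = +1.
(a,b)_5: α=3, u≡1; β=-1, v≡2 (mod 5); (1|5)=+1, (2|5)=-1; sign (−1)^0·+1^-1·-1^3 = -1.
(a,b)_∞: sgn(1430)=+, sgn(-15015)=−, so +1.
(a,b)_11: α=1, u≡5; β=-1, v≡6 (mod 11); (5|11)=+1, (6|11)=-1; sign (−1)^1·+1^-1·-1^1 = +1.
(a,b)_3: α=2, u≡2; β=5, v≡2 (mod 3); (2|3)=-1, (2|3)=-1; sign (−1)^0·-1^5·-1^2 = -1.
(a,b)_2: α=9, β=0; u≡3, v≡1 (mod 8); ε(u)ε(v)=1·0, αω(v)=9·0, βω(u)=0·1; sum ≡ 0  ⇒  +1.
(a,b)_13: α=1, u≡6; β=1, v≡5 (mod 13); (6|13)=-1, (5|13)=-1; sign (−1)^0·-1^1·-1^1 = +1.
Ram(1430, -15015) = {3, 5}; no ℚ_3-point on the conic.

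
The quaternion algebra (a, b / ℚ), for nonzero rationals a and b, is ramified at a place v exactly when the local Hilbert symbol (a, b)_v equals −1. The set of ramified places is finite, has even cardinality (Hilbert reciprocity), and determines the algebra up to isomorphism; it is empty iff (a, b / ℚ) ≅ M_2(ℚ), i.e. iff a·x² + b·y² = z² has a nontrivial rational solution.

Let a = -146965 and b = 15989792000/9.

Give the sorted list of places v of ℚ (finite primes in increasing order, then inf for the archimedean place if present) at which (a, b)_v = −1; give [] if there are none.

(a, b) ≡ (-146965, 8645) mod (ℚ^×)²; places V = {2, 3, 5, 7, 13, 17, 19, ∞}.
(a,b)_∞: sgn(-146965)=−, sgn(8645)=+, so +1.
(a,b)_7: α=1, u≡5; β=1, v≡6 (mod 7); (5|7)=-1, (6|7)=-1; sign (−1)^1·-1^1·-1^1 = -1.
(a,b)_5: α=1, u≡2; β=3, v≡4 (mod 5); (2|5)=-1, (4|5)=+1; sign (−1)^0·-1^3·+1^1 = -1.
(a,b)_19: α=1, u≡17; β=1, v≡14 (mod 19); (17|19)=+1, (14|19)=-1; sign (−1)^1·+1^1·-1^1 = +1.
(a,b)_13: α=1, u≡5; β=1, v≡7 (mod 13); (5|13)=-1, (7|13)=-1; sign (−1)^0·-1^1·-1^1 = +1.
(a,b)_2: α=0, β=8; u≡3, v≡5 (mod 8); ε(u)ε(v)=1·0, αω(v)=0·1, βω(u)=8·1; sum ≡ 0  ⇒  +1.
(a,b)_3: α=0, u≡2; β=-2, v≡2 (mod 3); (2|3)=-1, (2|3)=-1; sign (−1)^0·-1^-2·-1^0 = +1.
(a,b)_17: α=1, u≡8; β=2, v≡8 (mod 17); (8|17)=+1, (8|17)=+1; sign (−1)^0·+1^2·+1^1 = +1.
(-146965, 8645 / ℚ) ramifies at {5, 7}: a division algebra.

[5, 7]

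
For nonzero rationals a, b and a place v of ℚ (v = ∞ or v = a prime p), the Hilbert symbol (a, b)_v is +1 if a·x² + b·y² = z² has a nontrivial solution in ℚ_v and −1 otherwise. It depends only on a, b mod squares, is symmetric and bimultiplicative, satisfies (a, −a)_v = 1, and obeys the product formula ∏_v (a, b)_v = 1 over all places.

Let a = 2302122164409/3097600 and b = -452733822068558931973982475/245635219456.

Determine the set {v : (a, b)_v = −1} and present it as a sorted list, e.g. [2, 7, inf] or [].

(a, b) ≡ (1961, -2491) mod (ℚ^×)²; places V = {2, 3, 5, 11, 37, 47, 53, ∞}.
(a,b)_53: α=1, u≡40; β=3, v≡9 (mod 53); (40|53)=+1, (9|53)=+1; sign (−1)^0·+1^3·+1^1 = +1.
(a,b)_5: α=-2, u≡1; β=2, v≡1 (mod 5); (1|5)=+1, (1|5)=+1; sign (−1)^0·+1^2·+1^-2 = +1.
(a,b)_37: α=1, u≡7; β=2, v≡9 (mod 37); (7|37)=+1, (9|37)=+1; sign (−1)^0·+1^2·+1^1 = +1.
(a,b)_2: α=-10, β=-24; u≡1, v≡5 (mod 8); ε(u)ε(v)=0·0, αω(v)=-10·1, βω(u)=-24·0; sum ≡ 0  ⇒  +1.
(a,b)_11: α=-2, u≡4; β=-4, v≡10 (mod 11); (4|11)=+1, (10|11)=-1; sign (−1)^0·+1^-4·-1^-2 = +1.
(a,b)_∞: sgn(1961)=+, sgn(-2491)=−, so +1.
(a,b)_47: α=2, u≡7; β=5, v≡39 (mod 47); (7|47)=+1, (39|47)=-1; sign (−1)^0·+1^5·-1^2 = +1.
(a,b)_3: α=12, u≡2; β=18, v≡2 (mod 3); (2|3)=-1, (2|3)=-1; sign (−1)^0·-1^18·-1^12 = +1.
Every local symbol is +1, so the conic 1961·x² + -2491·y² = z² has ℚ_v-points for all v and hence a ℚ-point; (a, b / ℚ) ≅ M_2(ℚ).

[]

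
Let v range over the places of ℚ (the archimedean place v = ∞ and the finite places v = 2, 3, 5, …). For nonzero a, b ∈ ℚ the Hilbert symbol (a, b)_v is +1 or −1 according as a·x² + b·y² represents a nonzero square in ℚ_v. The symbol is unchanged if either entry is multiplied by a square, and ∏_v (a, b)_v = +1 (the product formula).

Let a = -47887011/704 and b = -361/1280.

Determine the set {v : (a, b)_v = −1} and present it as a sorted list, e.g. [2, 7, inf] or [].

[2, 11, 17, inf]

(a, b) ≡ (-561, -5) mod (ℚ^×)²; places V = {2, 3, 5, 11, 17, 19, ∞}.
(a,b)_17: α=3, u≡4; β=0, v≡6 (mod 17); (4|17)=+1, (6|17)=-1; sign (−1)^0·+1^0·-1^3 = -1.
(a,b)_19: α=2, u≡7; β=2, v≡8 (mod 19); (7|19)=+1, (8|19)=-1; sign (−1)^0·+1^2·-1^2 = +1.
(a,b)_3: α=3, u≡2; β=0, v≡1 (mod 3); (2|3)=-1, (1|3)=+1; sign (−1)^0·-1^0·+1^3 = +1.
(a,b)_11: α=-1, u≡9; β=0, v≡6 (mod 11); (9|11)=+1, (6|11)=-1; sign (−1)^0·+1^0·-1^-1 = -1.
(a,b)_2: α=-6, β=-8; u≡7, v≡3 (mod 8); ε(u)ε(v)=1·1, αω(v)=-6·1, βω(u)=-8·0; sum ≡ 1  ⇒  -1.
(a,b)_∞: sgn(-561)=−, sgn(-5)=−, so -1.
(a,b)_5: α=0, u≡1; β=-1, v≡4 (mod 5); (1|5)=+1, (4|5)=+1; sign (−1)^0·+1^-1·+1^0 = +1.
|Ram(-561, -5)| = 4, even; anisotropic at {2, 11, 17, ∞}.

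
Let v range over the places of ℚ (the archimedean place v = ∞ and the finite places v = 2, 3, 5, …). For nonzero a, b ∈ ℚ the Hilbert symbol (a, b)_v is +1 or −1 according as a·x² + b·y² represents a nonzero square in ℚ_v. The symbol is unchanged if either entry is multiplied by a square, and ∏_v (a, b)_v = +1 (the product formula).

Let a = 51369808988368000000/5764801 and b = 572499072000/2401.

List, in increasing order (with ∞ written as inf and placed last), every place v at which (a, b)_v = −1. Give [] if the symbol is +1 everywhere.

[5, 13, 31, 41]

Mod squares: a ≡ 13, b ≡ 2484805. Check v ∈ {∞, 2, 3, 5, 7, 13, 17, 23, 31, 41}.
v=17: a=17^2·(≡4), b=17^1·(≡13) mod 17; (4|17)=+1, (13|17)=+1; (−1)^{2·1·8}·(+1)^1·(+1)^2 = +1.
v=5: a=5^6·(≡2), b=5^3·(≡1) mod 5; (2|5)=-1, (1|5)=+1; (−1)^{6·3·2}·(-1)^3·(+1)^6 = -1.
v=23: a=23^2·(≡4), b=23^1·(≡4) mod 23; (4|23)=+1, (4|23)=+1; (−1)^{2·1·11}·(+1)^1·(+1)^2 = +1.
v=2: v_2(a)=10, v_2(b)=10; units ≡ 5, 5 (mod 8); ε·ε+αω+βω = 0·0+10·1+10·1 ≡ 0  ⇒  (a,b)_2 = +1.
v=3: a=3^0·(≡1), b=3^2·(≡1) mod 3; (1|3)=+1, (1|3)=+1; (−1)^{0·2·1}·(+1)^2·(+1)^0 = +1.
v=41: a=41^2·(≡14), b=41^1·(≡26) mod 41; (14|41)=-1, (26|41)=-1; (−1)^{2·1·20}·(-1)^1·(-1)^2 = -1.
v=∞: 13 > 0 and 2484805 > 0  ⇒  (a,b)_∞ = +1.
v=7: a=7^-8·(≡3), b=7^-4·(≡2) mod 7; (3|7)=-1, (2|7)=+1; (−1)^{-8·-4·3}·(-1)^-4·(+1)^-8 = +1.
v=31: a=31^2·(≡27), b=31^1·(≡7) mod 31; (27|31)=-1, (7|31)=+1; (−1)^{2·1·15}·(-1)^1·(+1)^2 = -1.
v=13: a=13^1·(≡9), b=13^0·(≡7) mod 13; (9|13)=+1, (7|13)=-1; (−1)^{1·0·6}·(+1)^0·(-1)^1 = -1.
(13, 2484805 / ℚ) ramifies at {5, 13, 31, 41}: a division algebra.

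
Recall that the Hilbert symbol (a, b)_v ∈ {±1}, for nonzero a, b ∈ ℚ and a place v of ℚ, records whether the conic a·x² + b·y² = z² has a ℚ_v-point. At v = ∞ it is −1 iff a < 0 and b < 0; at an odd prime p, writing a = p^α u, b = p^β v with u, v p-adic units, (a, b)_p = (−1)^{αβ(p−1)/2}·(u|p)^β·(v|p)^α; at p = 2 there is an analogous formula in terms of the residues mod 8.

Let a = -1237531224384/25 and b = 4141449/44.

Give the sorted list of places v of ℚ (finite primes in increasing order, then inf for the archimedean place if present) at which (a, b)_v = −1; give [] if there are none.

Mod squares: a ≡ -50141, b ≡ 62491. Check v ∈ {∞, 2, 3, 5, 7, 11, 13, 19, 23, 29}.
v=29: a=29^1·(≡2), b=29^0·(≡5) mod 29; (2|29)=-1, (5|29)=+1; (−1)^{1·0·14}·(-1)^0·(+1)^1 = +1.
v=23: a=23^2·(≡17), b=23^1·(≡2) mod 23; (17|23)=-1, (2|23)=+1; (−1)^{2·1·11}·(-1)^1·(+1)^2 = -1.
v=19: a=19^1·(≡8), b=19^1·(≡10) mod 19; (8|19)=-1, (10|19)=-1; (−1)^{1·1·9}·(-1)^1·(-1)^1 = -1.
v=7: a=7^1·(≡5), b=7^0·(≡2) mod 7; (5|7)=-1, (2|7)=+1; (−1)^{1·0·3}·(-1)^0·(+1)^1 = +1.
v=2: v_2(a)=6, v_2(b)=-2; units ≡ 3, 3 (mod 8); ε·ε+αω+βω = 1·1+6·1+-2·1 ≡ 1  ⇒  (a,b)_2 = -1.
v=3: a=3^6·(≡1), b=3^6·(≡1) mod 3; (1|3)=+1, (1|3)=+1; (−1)^{6·6·1}·(+1)^6·(+1)^6 = +1.
v=13: a=13^1·(≡10), b=13^1·(≡12) mod 13; (10|13)=+1, (12|13)=+1; (−1)^{1·1·6}·(+1)^1·(+1)^1 = +1.
v=5: a=5^-2·(≡1), b=5^0·(≡1) mod 5; (1|5)=+1, (1|5)=+1; (−1)^{-2·0·2}·(+1)^0·(+1)^-2 = +1.
v=∞: -50141 < 0 and 62491 > 0  ⇒  (a,b)_∞ = +1.
v=11: a=11^0·(≡6), b=11^-1·(≡1) mod 11; (6|11)=-1, (1|11)=+1; (−1)^{0·-1·5}·(-1)^-1·(+1)^0 = -1.
|Ram(-50141, 62491)| = 4, even; anisotropic at {2, 11, 19, 23}.

[2, 11, 19, 23]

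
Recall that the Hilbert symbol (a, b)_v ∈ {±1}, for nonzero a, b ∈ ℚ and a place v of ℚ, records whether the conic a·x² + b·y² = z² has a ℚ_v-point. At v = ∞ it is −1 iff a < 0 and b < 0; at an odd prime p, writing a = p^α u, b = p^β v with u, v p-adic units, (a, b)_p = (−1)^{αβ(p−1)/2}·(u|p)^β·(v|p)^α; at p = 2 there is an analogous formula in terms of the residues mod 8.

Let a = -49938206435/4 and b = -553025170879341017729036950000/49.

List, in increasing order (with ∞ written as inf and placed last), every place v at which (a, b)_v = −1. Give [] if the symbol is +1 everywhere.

[5, 13, 17, 37, 41, inf]

(a, b) ≡ (-51964835, -97495) mod (ℚ^×)²; places V = {2, 5, 7, 13, 17, 31, 37, 41, ∞}.
(a,b)_31: α=3, u≡10; β=9, v≡29 (mod 31); (10|31)=+1, (29|31)=-1; sign (−1)^1·+1^9·-1^3 = +1.
(a,b)_5: α=1, u≡2; β=5, v≡4 (mod 5); (2|5)=-1, (4|5)=+1; sign (−1)^0·-1^5·+1^1 = -1.
(a,b)_41: α=1, u≡32; β=2, v≡11 (mod 41); (32|41)=+1, (11|41)=-1; sign (−1)^0·+1^2·-1^1 = -1.
(a,b)_7: α=0, u≡4; β=-2, v≡1 (mod 7); (4|7)=+1, (1|7)=+1; sign (−1)^0·+1^-2·+1^0 = +1.
(a,b)_17: α=1, u≡4; β=3, v≡12 (mod 17); (4|17)=+1, (12|17)=-1; sign (−1)^0·+1^3·-1^1 = -1.
(a,b)_37: α=1, u≡30; β=3, v≡19 (mod 37); (30|37)=+1, (19|37)=-1; sign (−1)^0·+1^3·-1^1 = -1.
(a,b)_2: α=-2, β=4; u≡5, v≡1 (mod 8); ε(u)ε(v)=0·0, αω(v)=-2·0, βω(u)=4·1; sum ≡ 0  ⇒  +1.
(a,b)_13: α=1, u≡4; β=0, v≡7 (mod 13); (4|13)=+1, (7|13)=-1; sign (−1)^0·+1^0·-1^1 = -1.
(a,b)_∞: sgn(-51964835)=−, sgn(-97495)=−, so -1.
Ram(-51964835, -97495) = {5, 13, 17, 37, 41, ∞}; no ℚ_5-point on the conic.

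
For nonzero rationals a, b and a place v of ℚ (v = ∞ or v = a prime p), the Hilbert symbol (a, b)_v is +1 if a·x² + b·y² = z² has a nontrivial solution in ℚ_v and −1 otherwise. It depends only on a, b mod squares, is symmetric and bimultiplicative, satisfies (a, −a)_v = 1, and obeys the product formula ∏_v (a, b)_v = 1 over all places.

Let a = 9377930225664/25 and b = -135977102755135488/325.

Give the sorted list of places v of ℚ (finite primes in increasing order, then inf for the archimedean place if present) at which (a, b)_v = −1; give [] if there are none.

[2, 17, 23, 41]

(a, b) ≡ (171626, -4584866) mod (ℚ^×)²; places V = {2, 3, 5, 7, 11, 13, 17, 23, 41, ∞}.
(a,b)_23: α=1, u≡14; β=1, v≡21 (mod 23); (14|23)=-1, (21|23)=-1; sign (−1)^1·-1^1·-1^1 = -1.
(a,b)_7: α=3, u≡1; β=4, v≡1 (mod 7); (1|7)=+1, (1|7)=+1; sign (−1)^0·+1^4·+1^3 = +1.
(a,b)_13: α=1, u≡7; β=-1, v≡2 (mod 13); (7|13)=-1, (2|13)=-1; sign (−1)^0·-1^-1·-1^1 = +1.
(a,b)_5: α=-2, u≡4; β=-2, v≡4 (mod 5); (4|5)=+1, (4|5)=+1; sign (−1)^0·+1^-2·+1^-2 = +1.
(a,b)_2: α=11, β=15; u≡5, v≡7 (mod 8); ε(u)ε(v)=0·1, αω(v)=11·0, βω(u)=15·1; sum ≡ 1  ⇒  -1.
(a,b)_∞: sgn(171626)=+, sgn(-4584866)=−, so +1.
(a,b)_17: α=0, u≡6; β=1, v≡7 (mod 17); (6|17)=-1, (7|17)=-1; sign (−1)^0·-1^1·-1^0 = -1.
(a,b)_3: α=2, u≡2; β=4, v≡1 (mod 3); (2|3)=-1, (1|3)=+1; sign (−1)^0·-1^4·+1^2 = +1.
(a,b)_41: α=1, u≡5; β=1, v≡22 (mod 41); (5|41)=+1, (22|41)=-1; sign (−1)^0·+1^1·-1^1 = -1.
(a,b)_11: α=2, u≡5; β=3, v≡8 (mod 11); (5|11)=+1, (8|11)=-1; sign (−1)^0·+1^3·-1^2 = +1.
|Ram(171626, -4584866)| = 4, even; anisotropic at {2, 17, 23, 41}.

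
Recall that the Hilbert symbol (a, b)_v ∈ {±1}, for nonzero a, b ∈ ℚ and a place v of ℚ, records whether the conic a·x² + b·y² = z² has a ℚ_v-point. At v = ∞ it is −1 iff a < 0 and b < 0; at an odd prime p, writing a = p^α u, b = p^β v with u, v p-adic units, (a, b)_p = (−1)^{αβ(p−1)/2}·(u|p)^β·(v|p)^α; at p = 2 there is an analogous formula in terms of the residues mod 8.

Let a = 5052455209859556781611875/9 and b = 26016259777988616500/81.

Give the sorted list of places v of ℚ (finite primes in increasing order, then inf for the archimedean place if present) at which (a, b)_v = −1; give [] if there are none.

Mod squares: a ≡ 4992611, b ≡ 219965. Check v ∈ {∞, 2, 3, 5, 7, 13, 17, 19, 29, 37, 41}.
v=5: a=5^4·(≡1), b=5^3·(≡2) mod 5; (1|5)=+1, (2|5)=-1; (−1)^{4·3·2}·(+1)^3·(-1)^4 = +1.
v=41: a=41^1·(≡32), b=41^1·(≡14) mod 41; (32|41)=+1, (14|41)=-1; (−1)^{1·1·20}·(+1)^1·(-1)^1 = -1.
v=29: a=29^1·(≡14), b=29^1·(≡25) mod 29; (14|29)=-1, (25|29)=+1; (−1)^{1·1·14}·(-1)^1·(+1)^1 = -1.
v=19: a=19^3·(≡10), b=19^2·(≡14) mod 19; (10|19)=-1, (14|19)=-1; (−1)^{3·2·9}·(-1)^2·(-1)^3 = -1.
v=2: v_2(a)=0, v_2(b)=2; units ≡ 3, 5 (mod 8); ε·ε+αω+βω = 1·0+0·1+2·1 ≡ 0  ⇒  (a,b)_2 = +1.
v=37: a=37^4·(≡28), b=37^3·(≡9) mod 37; (28|37)=+1, (9|37)=+1; (−1)^{4·3·18}·(+1)^3·(+1)^4 = +1.
v=7: a=7^2·(≡2), b=7^2·(≡1) mod 7; (2|7)=+1, (1|7)=+1; (−1)^{2·2·3}·(+1)^2·(+1)^2 = +1.
v=3: a=3^-2·(≡2), b=3^-4·(≡2) mod 3; (2|3)=-1, (2|3)=-1; (−1)^{-2·-4·1}·(-1)^-4·(-1)^-2 = +1.
v=13: a=13^3·(≡9), b=13^2·(≡8) mod 13; (9|13)=+1, (8|13)=-1; (−1)^{3·2·6}·(+1)^2·(-1)^3 = -1.
v=17: a=17^3·(≡8), b=17^2·(≡4) mod 17; (8|17)=+1, (4|17)=+1; (−1)^{3·2·8}·(+1)^2·(+1)^3 = +1.
v=∞: 4992611 > 0 and 219965 > 0  ⇒  (a,b)_∞ = +1.
(4992611, 219965 / ℚ) ramifies at {13, 19, 29, 41}: a division algebra.

[13, 19, 29, 41]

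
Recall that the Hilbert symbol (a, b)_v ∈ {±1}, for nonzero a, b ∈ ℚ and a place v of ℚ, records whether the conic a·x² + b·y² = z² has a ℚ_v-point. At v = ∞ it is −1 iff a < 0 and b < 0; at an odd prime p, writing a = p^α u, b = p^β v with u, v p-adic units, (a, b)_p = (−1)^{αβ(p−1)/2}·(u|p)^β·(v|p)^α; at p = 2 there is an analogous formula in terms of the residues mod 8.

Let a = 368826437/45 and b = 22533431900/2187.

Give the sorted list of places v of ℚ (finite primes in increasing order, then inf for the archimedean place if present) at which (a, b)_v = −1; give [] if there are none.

Mod squares: a ≡ 2192785, b ≡ 703437. Check v ∈ {∞, 2, 3, 5, 7, 19, 29, 31, 41, 43, 47}.
v=∞: 2192785 > 0 and 703437 > 0  ⇒  (a,b)_∞ = +1.
v=31: a=31^1·(≡12), b=31^2·(≡18) mod 31; (12|31)=-1, (18|31)=+1; (−1)^{1·2·15}·(-1)^2·(+1)^1 = +1.
v=29: a=29^2·(≡3), b=29^0·(≡22) mod 29; (3|29)=-1, (22|29)=+1; (−1)^{2·0·14}·(-1)^0·(+1)^2 = +1.
v=41: a=41^0·(≡18), b=41^1·(≡6) mod 41; (18|41)=+1, (6|41)=-1; (−1)^{0·1·20}·(+1)^1·(-1)^0 = +1.
v=19: a=19^0·(≡2), b=19^1·(≡9) mod 19; (2|19)=-1, (9|19)=+1; (−1)^{0·1·9}·(-1)^1·(+1)^0 = -1.
v=7: a=7^1·(≡5), b=7^1·(≡5) mod 7; (5|7)=-1, (5|7)=-1; (−1)^{1·1·3}·(-1)^1·(-1)^1 = -1.
v=3: a=3^-2·(≡1), b=3^-7·(≡2) mod 3; (1|3)=+1, (2|3)=-1; (−1)^{-2·-7·1}·(+1)^-7·(-1)^-2 = +1.
v=43: a=43^1·(≡10), b=43^1·(≡22) mod 43; (10|43)=+1, (22|43)=-1; (−1)^{1·1·21}·(+1)^1·(-1)^1 = +1.
v=5: a=5^-1·(≡3), b=5^2·(≡3) mod 5; (3|5)=-1, (3|5)=-1; (−1)^{-1·2·2}·(-1)^2·(-1)^-1 = -1.
v=47: a=47^1·(≡39), b=47^0·(≡40) mod 47; (39|47)=-1, (40|47)=-1; (−1)^{1·0·23}·(-1)^0·(-1)^1 = -1.
v=2: v_2(a)=0, v_2(b)=2; units ≡ 1, 5 (mod 8); ε·ε+αω+βω = 0·0+0·1+2·0 ≡ 0  ⇒  (a,b)_2 = +1.
|Ram(2192785, 703437)| = 4, even; anisotropic at {5, 7, 19, 47}.

[5, 7, 19, 47]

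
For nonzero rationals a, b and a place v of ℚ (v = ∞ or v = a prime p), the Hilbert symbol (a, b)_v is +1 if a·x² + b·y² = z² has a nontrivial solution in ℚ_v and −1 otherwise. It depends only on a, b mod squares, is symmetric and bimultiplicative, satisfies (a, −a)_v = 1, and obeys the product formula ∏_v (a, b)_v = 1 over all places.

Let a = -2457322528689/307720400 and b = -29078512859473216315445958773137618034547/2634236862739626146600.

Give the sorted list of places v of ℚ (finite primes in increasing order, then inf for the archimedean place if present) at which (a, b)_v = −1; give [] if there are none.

Mod squares: a ≡ -35581, b ≡ -1352078. Check v ∈ {∞, 2, 3, 5, 7, 11, 13, 17, 19, 23, 29, 37, 53, 59}.
v=19: a=19^0·(≡6), b=19^1·(≡8) mod 19; (6|19)=+1, (8|19)=-1; (−1)^{0·1·9}·(+1)^1·(-1)^0 = +1.
v=17: a=17^-1·(≡1), b=17^3·(≡15) mod 17; (1|17)=+1, (15|17)=+1; (−1)^{-1·3·8}·(+1)^3·(+1)^-1 = +1.
v=3: a=3^4·(≡2), b=3^12·(≡1) mod 3; (2|3)=-1, (1|3)=+1; (−1)^{4·12·1}·(-1)^12·(+1)^4 = +1.
v=29: a=29^0·(≡11), b=29^-2·(≡27) mod 29; (11|29)=-1, (27|29)=-1; (−1)^{0·-2·14}·(-1)^-2·(-1)^0 = +1.
v=13: a=13^-1·(≡5), b=13^-5·(≡2) mod 13; (5|13)=-1, (2|13)=-1; (−1)^{-1·-5·6}·(-1)^-5·(-1)^-1 = +1.
v=53: a=53^2·(≡14), b=53^2·(≡34) mod 53; (14|53)=-1, (34|53)=-1; (−1)^{2·2·26}·(-1)^2·(-1)^2 = +1.
v=23: a=23^1·(≡14), b=23^3·(≡6) mod 23; (14|23)=-1, (6|23)=+1; (−1)^{1·3·11}·(-1)^3·(+1)^1 = +1.
v=11: a=11^0·(≡3), b=11^2·(≡1) mod 11; (3|11)=+1, (1|11)=+1; (−1)^{0·2·5}·(+1)^2·(+1)^0 = +1.
v=∞: -35581 < 0 and -1352078 < 0  ⇒  (a,b)_∞ = -1.
v=2: v_2(a)=-4, v_2(b)=-3; units ≡ 3, 1 (mod 8); ε·ε+αω+βω = 1·0+-4·0+-3·1 ≡ 1  ⇒  (a,b)_2 = -1.
v=7: a=7^3·(≡6), b=7^9·(≡1) mod 7; (6|7)=-1, (1|7)=+1; (−1)^{3·9·3}·(-1)^9·(+1)^3 = +1.
v=37: a=37^2·(≡8), b=37^8·(≡5) mod 37; (8|37)=-1, (5|37)=-1; (−1)^{2·8·18}·(-1)^8·(-1)^2 = +1.
v=59: a=59^-2·(≡8), b=59^-6·(≡41) mod 59; (8|59)=-1, (41|59)=+1; (−1)^{-2·-6·29}·(-1)^-6·(+1)^-2 = +1.
v=5: a=5^-2·(≡1), b=5^-2·(≡2) mod 5; (1|5)=+1, (2|5)=-1; (−1)^{-2·-2·2}·(+1)^-2·(-1)^-2 = +1.
(-35581, -1352078 / ℚ) ramifies at {2, ∞}: a division algebra.

[2, inf]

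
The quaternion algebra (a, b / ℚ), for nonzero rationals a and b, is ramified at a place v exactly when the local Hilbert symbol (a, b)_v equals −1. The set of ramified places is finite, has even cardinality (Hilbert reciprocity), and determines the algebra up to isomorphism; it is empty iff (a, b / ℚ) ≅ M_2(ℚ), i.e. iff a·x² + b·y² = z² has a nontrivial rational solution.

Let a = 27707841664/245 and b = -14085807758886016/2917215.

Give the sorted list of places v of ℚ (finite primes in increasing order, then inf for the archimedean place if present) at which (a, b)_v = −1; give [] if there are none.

[2, 3, 5, 31]

Mod squares: a ≡ 7130, b ≡ -21390. Check v ∈ {∞, 2, 3, 5, 7, 19, 23, 29, 31}.
v=7: a=7^-2·(≡4), b=7^-4·(≡2) mod 7; (4|7)=+1, (2|7)=+1; (−1)^{-2·-4·3}·(+1)^-4·(+1)^-2 = +1.
v=31: a=31^1·(≡6), b=31^3·(≡27) mod 31; (6|31)=-1, (27|31)=-1; (−1)^{1·3·15}·(-1)^3·(-1)^1 = -1.
v=29: a=29^2·(≡1), b=29^2·(≡12) mod 29; (1|29)=+1, (12|29)=-1; (−1)^{2·2·14}·(+1)^2·(-1)^2 = +1.
v=2: v_2(a)=7, v_2(b)=7; units ≡ 5, 1 (mod 8); ε·ε+αω+βω = 0·0+7·0+7·1 ≡ 1  ⇒  (a,b)_2 = -1.
v=∞: 7130 > 0 and -21390 < 0  ⇒  (a,b)_∞ = +1.
v=23: a=23^1·(≡10), b=23^3·(≡6) mod 23; (10|23)=-1, (6|23)=+1; (−1)^{1·3·11}·(-1)^3·(+1)^1 = +1.
v=3: a=3^0·(≡2), b=3^-5·(≡1) mod 3; (2|3)=-1, (1|3)=+1; (−1)^{0·-5·1}·(-1)^-5·(+1)^0 = -1.
v=5: a=5^-1·(≡1), b=5^-1·(≡3) mod 5; (1|5)=+1, (3|5)=-1; (−1)^{-1·-1·2}·(+1)^-1·(-1)^-1 = -1.
v=19: a=19^2·(≡11), b=19^2·(≡6) mod 19; (11|19)=+1, (6|19)=+1; (−1)^{2·2·9}·(+1)^2·(+1)^2 = +1.
Ram(7130, -21390) = {2, 3, 5, 31}; no ℚ_2-point on the conic.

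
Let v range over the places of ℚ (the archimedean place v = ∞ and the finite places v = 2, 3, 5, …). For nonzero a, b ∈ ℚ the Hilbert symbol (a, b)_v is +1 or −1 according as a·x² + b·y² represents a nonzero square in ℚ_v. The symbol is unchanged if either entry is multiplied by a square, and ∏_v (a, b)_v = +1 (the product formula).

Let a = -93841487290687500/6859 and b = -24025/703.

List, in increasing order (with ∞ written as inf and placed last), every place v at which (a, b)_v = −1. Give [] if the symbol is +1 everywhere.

(a, b) ≡ (-232921, -703) mod (ℚ^×)²; places V = {2, 3, 5, 7, 13, 17, 19, 23, 31, 37, 41, ∞}.
(a,b)_7: α=2, u≡1; β=0, v≡2 (mod 7); (1|7)=+1, (2|7)=+1; sign (−1)^0·+1^0·+1^2 = +1.
(a,b)_13: α=1, u≡4; β=0, v≡12 (mod 13); (4|13)=+1, (12|13)=+1; sign (−1)^0·+1^0·+1^1 = +1.
(a,b)_37: α=0, u≡15; β=-1, v≡13 (mod 37); (15|37)=-1, (13|37)=-1; sign (−1)^0·-1^-1·-1^0 = -1.
(a,b)_5: α=6, u≡4; β=2, v≡3 (mod 5); (4|5)=+1, (3|5)=-1; sign (−1)^0·+1^2·-1^6 = +1.
(a,b)_3: α=2, u≡2; β=0, v≡2 (mod 3); (2|3)=-1, (2|3)=-1; sign (−1)^0·-1^0·-1^2 = +1.
(a,b)_19: α=-3, u≡10; β=-1, v≡9 (mod 19); (10|19)=-1, (9|19)=+1; sign (−1)^1·-1^-1·+1^-3 = +1.
(a,b)_23: α=1, u≡9; β=0, v≡22 (mod 23); (9|23)=+1, (22|23)=-1; sign (−1)^0·+1^0·-1^1 = -1.
(a,b)_2: α=2, β=0; u≡7, v≡1 (mod 8); ε(u)ε(v)=1·0, αω(v)=2·0, βω(u)=0·0; sum ≡ 0  ⇒  +1.
(a,b)_∞: sgn(-232921)=−, sgn(-703)=−, so -1.
(a,b)_41: α=1, u≡20; β=0, v≡7 (mod 41); (20|41)=+1, (7|41)=-1; sign (−1)^0·+1^0·-1^1 = -1.
(a,b)_17: α=2, u≡1; β=0, v≡5 (mod 17); (1|17)=+1, (5|17)=-1; sign (−1)^0·+1^0·-1^2 = +1.
(a,b)_31: α=2, u≡6; β=2, v≡18 (mod 31); (6|31)=-1, (18|31)=+1; sign (−1)^0·-1^2·+1^2 = +1.
|Ram(-232921, -703)| = 4, even; anisotropic at {23, 37, 41, ∞}.

[23, 37, 41, inf]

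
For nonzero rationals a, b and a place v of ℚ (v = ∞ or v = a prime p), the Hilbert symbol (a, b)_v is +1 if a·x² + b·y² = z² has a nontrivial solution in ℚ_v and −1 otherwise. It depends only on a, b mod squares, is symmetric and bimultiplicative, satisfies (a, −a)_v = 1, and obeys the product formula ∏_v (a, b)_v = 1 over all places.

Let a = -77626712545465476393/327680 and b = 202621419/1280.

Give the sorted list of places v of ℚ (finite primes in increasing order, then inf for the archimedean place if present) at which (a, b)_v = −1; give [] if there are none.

(a, b) ≡ (-85085, 255255) mod (ℚ^×)²; places V = {2, 3, 5, 7, 11, 13, 17, ∞}.
(a,b)_2: α=-16, β=-8; u≡3, v≡7 (mod 8); ε(u)ε(v)=1·1, αω(v)=-16·0, βω(u)=-8·1; sum ≡ 1  ⇒  -1.
(a,b)_3: α=8, u≡1; β=5, v≡2 (mod 3); (1|3)=+1, (2|3)=-1; sign (−1)^0·+1^5·-1^8 = +1.
(a,b)_11: α=3, u≡3; β=1, v≡6 (mod 11); (3|11)=+1, (6|11)=-1; sign (−1)^1·+1^1·-1^3 = +1.
(a,b)_13: α=3, u≡5; β=1, v≡5 (mod 13); (5|13)=-1, (5|13)=-1; sign (−1)^0·-1^1·-1^3 = +1.
(a,b)_7: α=7, u≡4; β=3, v≡4 (mod 7); (4|7)=+1, (4|7)=+1; sign (−1)^1·+1^3·+1^7 = -1.
(a,b)_∞: sgn(-85085)=−, sgn(255255)=+, so +1.
(a,b)_17: α=3, u≡14; β=1, v≡4 (mod 17); (14|17)=-1, (4|17)=+1; sign (−1)^0·-1^1·+1^3 = -1.
(a,b)_5: α=-1, u≡2; β=-1, v≡4 (mod 5); (2|5)=-1, (4|5)=+1; sign (−1)^0·-1^-1·+1^-1 = -1.
Ram(-85085, 255255) = {2, 5, 7, 17}; no ℚ_2-point on the conic.

[2, 5, 7, 17]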